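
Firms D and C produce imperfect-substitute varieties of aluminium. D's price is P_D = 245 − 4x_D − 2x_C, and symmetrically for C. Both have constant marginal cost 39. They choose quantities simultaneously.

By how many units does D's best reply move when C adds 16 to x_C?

-4

Firm D's profit: π = x_D(245 − 4x_D − 2x_C) − 39x_D.
∂π/∂x_D = 206 − 8x_D − 2x_C = 0 ⇒ x_D = 25.75 − 0.25x_C.
The reaction-function slope is −0.25, so a 16-unit rise in x_C moves x_D by −0.25 × 16 = −4. D's best response falls — the actions are strategic substitutes.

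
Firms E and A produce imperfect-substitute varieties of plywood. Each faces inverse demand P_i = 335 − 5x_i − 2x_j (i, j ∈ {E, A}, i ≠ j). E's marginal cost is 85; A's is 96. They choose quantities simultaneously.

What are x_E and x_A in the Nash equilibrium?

21.0625, 19.6875

Firm E's profit: π = x_E(335 − 5x_E − 2x_A) − 85x_E.
∂π/∂x_E = 250 − 10x_E − 2x_A = 0 ⇒ x_E = 25 − 0.2x_A.
Similarly x_A = 23.9 − 0.2x_E.
Plugging x_A into E's best response: x_E = 25 − 0.2(23.9 − 0.2x_E) ⇒ 0.96x_E = 20.22, so x_E = 21.0625.
Then x_A = 23.9 − 0.2·21.0625 = 19.6875.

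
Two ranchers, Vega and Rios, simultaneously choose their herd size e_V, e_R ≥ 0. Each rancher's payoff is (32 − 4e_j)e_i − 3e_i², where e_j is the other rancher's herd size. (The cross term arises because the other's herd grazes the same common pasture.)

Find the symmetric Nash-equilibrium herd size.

Vega's payoff is (32 − 4e_R)e_V − 3e_V².
∂π/∂e_V = 32 − 4e_R − 6e_V = 0, so e_V = 16/3 − (2/3)e_R.
The game is symmetric, so in equilibrium e_R = e_V: the reaction function gives (5/3)e_V = 16/3, hence e_V = 3.2.

3.2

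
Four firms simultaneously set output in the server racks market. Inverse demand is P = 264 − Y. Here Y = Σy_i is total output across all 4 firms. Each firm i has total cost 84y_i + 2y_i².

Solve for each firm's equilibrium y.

A representative firm's profit is π_i = y_i(264 − Y) − 84y_i − 2y_i², with Y = y_i + Σ_{j≠i} y_j.
First-order condition: 180 − 6y_i − Σ_{j≠i} y_j = 0.
Imposing symmetry (y_j = y for all j) turns Σ_{j≠i} y_j into 3y, so 180 = 9y and y = 20.

20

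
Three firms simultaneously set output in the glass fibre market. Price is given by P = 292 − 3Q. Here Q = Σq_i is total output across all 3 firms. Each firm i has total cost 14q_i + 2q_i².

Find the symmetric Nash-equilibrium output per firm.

A representative firm's profit is π_i = q_i(292 − 3Q) − 14q_i − 2q_i², with Q = q_i + Σ_{j≠i} q_j.
First-order condition: 278 − 10q_i − 3Σ_{j≠i} q_j = 0.
Imposing symmetry (q_j = q for all j) turns Σ_{j≠i} q_j into 2q, so 278 = 16q and q = 17.375.

17.375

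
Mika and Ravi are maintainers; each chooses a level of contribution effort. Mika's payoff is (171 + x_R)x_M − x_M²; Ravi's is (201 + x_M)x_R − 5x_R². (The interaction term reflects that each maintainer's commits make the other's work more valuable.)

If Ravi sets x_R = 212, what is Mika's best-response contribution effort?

191.5

Expanding Mika's payoff: 171x_M + x_Rx_M − x_M².
∂π/∂x_M = 171 + x_R − 2x_M = 0, so x_M = 85.5 + 0.5x_R.
At x_R = 212: x_M = 85.5 + 0.5·212 = 191.5.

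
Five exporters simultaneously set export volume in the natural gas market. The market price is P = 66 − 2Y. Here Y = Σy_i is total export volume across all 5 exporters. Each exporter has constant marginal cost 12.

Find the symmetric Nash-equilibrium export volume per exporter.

4.5

A representative exporter's profit is π_i = y_i(66 − 2Y) − 12y_i, with Y = y_i + Σ_{j≠i} y_j.
First-order condition: 54 − 4y_i − 2Σ_{j≠i} y_j = 0.
In a symmetric equilibrium every exporter chooses the same y, so Σ_{j≠i} y_j = 4y. The condition becomes 54 − 12y = 0, giving y = 54/12 = 4.5.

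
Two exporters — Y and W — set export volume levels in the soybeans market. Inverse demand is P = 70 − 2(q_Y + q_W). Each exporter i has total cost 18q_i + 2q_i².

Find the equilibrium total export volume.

Exporter Y's profit: π = q_Y(70 − 2(q_Y + q_W)) − 18q_Y − 2q_Y².
∂π/∂q_Y = 52 − 8q_Y − 2q_W = 0, so q_Y = 6.5 − 0.25q_W.
Setting q_Y = q_W in the reaction function: q_Y = 6.5 − 0.25q_Y, so q_Y = 6.5 / 1.25 = 5.2.
Total export volume: 5.2 + 5.2 = 10.4.

10.4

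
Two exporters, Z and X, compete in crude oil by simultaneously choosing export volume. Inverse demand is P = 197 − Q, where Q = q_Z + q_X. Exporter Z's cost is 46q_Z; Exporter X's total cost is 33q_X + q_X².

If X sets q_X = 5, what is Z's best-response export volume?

Exporter Z's profit: π = q_Z(197 − (q_Z + q_X)) − 46q_Z.
∂π/∂q_Z = 151 − 2q_Z − q_X = 0, so q_Z = 75.5 − 0.5q_X.
At q_X = 5: q_Z = 75.5 − 0.5·5 = 73.

73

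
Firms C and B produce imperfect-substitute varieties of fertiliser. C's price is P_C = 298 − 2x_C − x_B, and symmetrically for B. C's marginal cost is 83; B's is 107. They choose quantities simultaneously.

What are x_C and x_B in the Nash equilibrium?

Firm C's profit: π = x_C(298 − 2x_C − x_B) − 83x_C.
∂π/∂x_C = 215 − 4x_C − x_B = 0 ⇒ x_C = 53.75 − 0.25x_B.
Similarly x_B = 47.75 − 0.25x_C.
Plugging x_B into C's best response: x_C = 53.75 − 0.25(47.75 − 0.25x_C) ⇒ 0.9375x_C = 41.8125, so x_C = 44.6.
Then x_B = 47.75 − 0.25·44.6 = 36.6.

44.6, 36.6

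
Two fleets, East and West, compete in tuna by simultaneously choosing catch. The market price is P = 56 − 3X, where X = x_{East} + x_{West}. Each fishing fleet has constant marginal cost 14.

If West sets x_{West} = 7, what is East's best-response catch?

Fishing fleet East's profit: π = x_{East}(56 − 3(x_{East} + x_{West})) − 14x_{East}.
∂π/∂x_{East} = 42 − 6x_{East} − 3x_{West} = 0, so x_{East} = 7 − 0.5x_{West}.
At x_{West} = 7: x_{East} = 7 − 0.5·7 = 3.5.

3.5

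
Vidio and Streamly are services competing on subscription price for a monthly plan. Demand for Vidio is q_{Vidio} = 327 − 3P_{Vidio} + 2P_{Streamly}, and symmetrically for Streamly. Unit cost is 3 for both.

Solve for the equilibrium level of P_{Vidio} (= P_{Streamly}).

Vidio's profit: π = (P_{Vidio} − 3)(327 − 3P_{Vidio} + 2P_{Streamly}).
∂π/∂P_{Vidio} = 336 − 6P_{Vidio} + 2P_{Streamly} = 0 ⇒ P_{Vidio} = 56 + (1/3)P_{Streamly}.
The game is symmetric, so in equilibrium P_{Streamly} = P_{Vidio}: the reaction function gives (2/3)P_{Vidio} = 56, hence P_{Vidio} = 84.

84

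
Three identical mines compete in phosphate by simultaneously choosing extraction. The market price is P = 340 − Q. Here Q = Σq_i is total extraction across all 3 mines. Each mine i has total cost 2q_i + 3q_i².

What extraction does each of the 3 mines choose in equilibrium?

A representative mine's profit is π_i = q_i(340 − Q) − 2q_i − 3q_i², with Q = q_i + Σ_{j≠i} q_j.
First-order condition: 338 − 8q_i − Σ_{j≠i} q_j = 0.
Imposing symmetry (q_j = q for all j) turns Σ_{j≠i} q_j into 2q, so 338 = 10q and q = 33.8.

33.8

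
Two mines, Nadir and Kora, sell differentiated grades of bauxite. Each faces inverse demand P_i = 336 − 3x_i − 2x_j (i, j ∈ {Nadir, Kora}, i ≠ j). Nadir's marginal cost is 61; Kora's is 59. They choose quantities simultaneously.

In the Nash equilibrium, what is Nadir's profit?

3519.1875

Mine Nadir's profit: π = x_{Nadir}(336 − 3x_{Nadir} − 2x_{Kora}) − 61x_{Nadir}.
∂π/∂x_{Nadir} = 275 − 6x_{Nadir} − 2x_{Kora} = 0 ⇒ x_{Nadir} = 275/6 − (1/3)x_{Kora}.
Similarly x_{Kora} = 277/6 − (1/3)x_{Nadir}.
Substituting the second reaction function into the first: x_{Nadir} = 275/6 − (1/3)(277/6 − (1/3)x_{Nadir}), which gives (8/9)x_{Nadir} = 274/9 ⇒ x_{Nadir} = 34.25.
Then x_{Kora} = 277/6 − (1/3)·34.25 = 34.75.
P_{Nadir} = 336 − 3·34.25 − 2·34.75 = 163.75.
Profit = (163.75 − 61)·34.25 = 3519.1875.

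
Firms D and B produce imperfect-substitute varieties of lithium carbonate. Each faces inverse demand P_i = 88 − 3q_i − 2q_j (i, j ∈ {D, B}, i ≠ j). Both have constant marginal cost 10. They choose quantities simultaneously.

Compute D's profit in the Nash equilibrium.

285.1875

Firm D's profit: π = q_D(88 − 3q_D − 2q_B) − 10q_D.
∂π/∂q_D = 78 − 6q_D − 2q_B = 0 ⇒ q_D = 13 − (1/3)q_B.
Setting q_D = q_B in the reaction function: q_D = 13 − (1/3)q_D, so q_D = 13 / (4/3) = 9.75.
P_D = 88 − 3·9.75 − 2·9.75 = 39.25.
Profit = (39.25 − 10)·9.75 = 285.1875.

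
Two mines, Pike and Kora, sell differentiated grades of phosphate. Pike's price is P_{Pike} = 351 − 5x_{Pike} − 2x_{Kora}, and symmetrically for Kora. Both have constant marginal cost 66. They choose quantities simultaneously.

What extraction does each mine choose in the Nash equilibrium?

23.75

Mine Pike's profit: π = x_{Pike}(351 − 5x_{Pike} − 2x_{Kora}) − 66x_{Pike}.
∂π/∂x_{Pike} = 285 − 10x_{Pike} − 2x_{Kora} = 0 ⇒ x_{Pike} = 28.5 − 0.2x_{Kora}.
Setting x_{Pike} = x_{Kora} in the reaction function: x_{Pike} = 28.5 − 0.2x_{Pike}, so x_{Pike} = 28.5 / 1.2 = 23.75.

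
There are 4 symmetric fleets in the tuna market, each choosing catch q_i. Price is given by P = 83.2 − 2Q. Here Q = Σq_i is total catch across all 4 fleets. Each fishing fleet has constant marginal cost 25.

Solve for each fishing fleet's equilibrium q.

5.82

A representative fishing fleet's profit is π_i = q_i(83.2 − 2Q) − 25q_i, with Q = q_i + Σ_{j≠i} q_j.
First-order condition: 58.2 − 4q_i − 2Σ_{j≠i} q_j = 0.
Imposing symmetry (q_j = q for all j) turns Σ_{j≠i} q_j into 3q, so 58.2 = 10q and q = 5.82.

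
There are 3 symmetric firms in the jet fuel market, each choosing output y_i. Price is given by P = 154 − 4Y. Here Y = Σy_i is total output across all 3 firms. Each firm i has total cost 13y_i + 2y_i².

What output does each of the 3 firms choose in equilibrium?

A representative firm's profit is π_i = y_i(154 − 4Y) − 13y_i − 2y_i², with Y = y_i + Σ_{j≠i} y_j.
First-order condition: 141 − 12y_i − 4Σ_{j≠i} y_j = 0.
With identical firms, set every y_j = y: then 141 − 12y − 8y = 0, i.e. y = 141/20 = 7.05.

7.05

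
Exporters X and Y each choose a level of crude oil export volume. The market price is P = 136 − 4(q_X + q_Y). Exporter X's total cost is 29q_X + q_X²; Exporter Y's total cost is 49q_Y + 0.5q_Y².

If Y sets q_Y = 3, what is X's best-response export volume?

9.5

Exporter X's profit: π = q_X(136 − 4(q_X + q_Y)) − 29q_X − q_X².
∂π/∂q_X = 107 − 10q_X − 4q_Y = 0, so q_X = 10.7 − 0.4q_Y.
At q_Y = 3: q_X = 10.7 − 0.4·3 = 9.5.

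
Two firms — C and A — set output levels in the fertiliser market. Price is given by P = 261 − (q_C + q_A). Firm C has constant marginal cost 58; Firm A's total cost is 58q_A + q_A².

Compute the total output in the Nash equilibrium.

116

Firm C's profit: π = q_C(261 − (q_C + q_A)) − 58q_C.
∂π/∂q_C = 203 − 2q_C − q_A = 0, so q_C = 101.5 − 0.5q_A.
For A: ∂π/∂q_A = 203 − 4q_A − q_C = 0 ⇒ q_A = 50.75 − 0.25q_C.
Substituting the second reaction function into the first: q_C = 101.5 − 0.5(50.75 − 0.25q_C), which gives 0.875q_C = 76.125 ⇒ q_C = 87.
Then q_A = 50.75 − 0.25·87 = 29.
Total output: 87 + 29 = 116.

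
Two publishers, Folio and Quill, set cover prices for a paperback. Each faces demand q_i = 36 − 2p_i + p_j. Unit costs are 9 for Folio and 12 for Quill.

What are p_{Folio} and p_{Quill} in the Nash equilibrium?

18.4, 19.6

Folio's profit: π = (p_{Folio} − 9)(36 − 2p_{Folio} + p_{Quill}).
∂π/∂p_{Folio} = 54 − 4p_{Folio} + p_{Quill} = 0 ⇒ p_{Folio} = 13.5 + 0.25p_{Quill}.
Similarly p_{Quill} = 15 + 0.25p_{Folio}.
Plugging p_{Quill} into Folio's best response: p_{Folio} = 13.5 + 0.25(15 + 0.25p_{Folio}) ⇒ 0.9375p_{Folio} = 17.25, so p_{Folio} = 18.4.
Then p_{Quill} = 15 + 0.25·18.4 = 19.6.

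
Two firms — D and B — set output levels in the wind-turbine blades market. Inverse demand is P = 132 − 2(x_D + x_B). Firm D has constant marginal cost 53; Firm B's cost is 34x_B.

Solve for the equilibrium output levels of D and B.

Firm D's profit: π = x_D(132 − 2(x_D + x_B)) − 53x_D.
∂π/∂x_D = 79 − 4x_D − 2x_B = 0, so x_D = 19.75 − 0.5x_B.
By the same steps for B: x_B = 24.5 − 0.5x_D.
Solving the two reaction functions simultaneously: (1 − (−0.5)(−0.5))x_D = 19.75 − 0.5·24.5, so 0.75x_D = 7.5 and x_D = 10.
Then x_B = 24.5 − 0.5·10 = 19.5.

10, 19.5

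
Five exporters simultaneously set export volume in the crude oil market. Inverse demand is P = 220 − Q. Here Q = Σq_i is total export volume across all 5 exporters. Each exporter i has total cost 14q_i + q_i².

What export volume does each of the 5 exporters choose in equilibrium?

25.75

A representative exporter's profit is π_i = q_i(220 − Q) − 14q_i − q_i², with Q = q_i + Σ_{j≠i} q_j.
First-order condition: 206 − 4q_i − Σ_{j≠i} q_j = 0.
In a symmetric equilibrium every exporter chooses the same q, so Σ_{j≠i} q_j = 4q. The condition becomes 206 − 8q = 0, giving q = 206/8 = 25.75.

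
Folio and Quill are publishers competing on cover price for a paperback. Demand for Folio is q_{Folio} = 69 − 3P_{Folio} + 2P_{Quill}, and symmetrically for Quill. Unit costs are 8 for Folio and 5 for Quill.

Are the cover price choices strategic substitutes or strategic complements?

strategic complements

Folio's profit: π = (P_{Folio} − 8)(69 − 3P_{Folio} + 2P_{Quill}).
∂π/∂P_{Folio} = 93 − 6P_{Folio} + 2P_{Quill} = 0 ⇒ P_{Folio} = 15.5 + (1/3)P_{Quill}.
The best-response slope dP_{Folio}/dP_{Quill} = 1/3 > 0: the reaction function is upward-sloping, so the choices are strategic complements.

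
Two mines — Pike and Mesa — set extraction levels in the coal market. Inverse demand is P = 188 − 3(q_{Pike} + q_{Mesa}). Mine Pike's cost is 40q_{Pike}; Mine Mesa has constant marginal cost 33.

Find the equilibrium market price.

87

Mine Pike's profit: π = q_{Pike}(188 − 3(q_{Pike} + q_{Mesa})) − 40q_{Pike}.
∂π/∂q_{Pike} = 148 − 6q_{Pike} − 3q_{Mesa} = 0, so q_{Pike} = 74/3 − 0.5q_{Mesa}.
By the same steps for Mesa: q_{Mesa} = 155/6 − 0.5q_{Pike}.
Substituting the second reaction function into the first: q_{Pike} = 74/3 − 0.5(155/6 − 0.5q_{Pike}), which gives 0.75q_{Pike} = 11.75 ⇒ q_{Pike} = 47/3.
Then q_{Mesa} = 155/6 − 0.5·(47/3) = 18.
Equilibrium price: P = 188 − 3·(101/3) = 87.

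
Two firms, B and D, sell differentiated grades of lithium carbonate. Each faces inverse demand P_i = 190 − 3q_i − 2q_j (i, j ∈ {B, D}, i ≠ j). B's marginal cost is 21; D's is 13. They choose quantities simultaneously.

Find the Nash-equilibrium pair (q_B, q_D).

20.625, 22.625

Firm B's profit: π = q_B(190 − 3q_B − 2q_D) − 21q_B.
∂π/∂q_B = 169 − 6q_B − 2q_D = 0 ⇒ q_B = 169/6 − (1/3)q_D.
Similarly q_D = 29.5 − (1/3)q_B.
Plugging q_D into B's best response: q_B = 169/6 − (1/3)(29.5 − (1/3)q_B) ⇒ (8/9)q_B = 55/3, so q_B = 20.625.
Then q_D = 29.5 − (1/3)·20.625 = 22.625.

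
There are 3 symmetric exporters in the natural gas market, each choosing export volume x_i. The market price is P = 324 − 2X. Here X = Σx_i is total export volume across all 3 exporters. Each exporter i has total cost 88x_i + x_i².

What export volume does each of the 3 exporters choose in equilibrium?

23.6

A representative exporter's profit is π_i = x_i(324 − 2X) − 88x_i − x_i², with X = x_i + Σ_{j≠i} x_j.
First-order condition: 236 − 6x_i − 2Σ_{j≠i} x_j = 0.
With identical exporters, set every x_j = x: then 236 − 6x − 4x = 0, i.e. x = 236/10 = 23.6.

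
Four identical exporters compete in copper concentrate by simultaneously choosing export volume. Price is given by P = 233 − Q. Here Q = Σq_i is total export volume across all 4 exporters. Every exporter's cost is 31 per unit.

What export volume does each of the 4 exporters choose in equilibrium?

A representative exporter's profit is π_i = q_i(233 − Q) − 31q_i, with Q = q_i + Σ_{j≠i} q_j.
First-order condition: 202 − 2q_i − Σ_{j≠i} q_j = 0.
With identical exporters, set every q_j = q: then 202 − 2q − 3q = 0, i.e. q = 202/5 = 40.4.

40.4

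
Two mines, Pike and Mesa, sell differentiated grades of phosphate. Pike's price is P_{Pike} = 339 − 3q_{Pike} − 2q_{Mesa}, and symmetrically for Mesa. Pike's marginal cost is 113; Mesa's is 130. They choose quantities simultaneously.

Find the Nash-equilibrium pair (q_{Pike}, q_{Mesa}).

29.3125, 25.0625

Mine Pike's profit: π = q_{Pike}(339 − 3q_{Pike} − 2q_{Mesa}) − 113q_{Pike}.
∂π/∂q_{Pike} = 226 − 6q_{Pike} − 2q_{Mesa} = 0 ⇒ q_{Pike} = 113/3 − (1/3)q_{Mesa}.
Similarly q_{Mesa} = 209/6 − (1/3)q_{Pike}.
Substituting the second reaction function into the first: q_{Pike} = 113/3 − (1/3)(209/6 − (1/3)q_{Pike}), which gives (8/9)q_{Pike} = 469/18 ⇒ q_{Pike} = 29.3125.
Then q_{Mesa} = 209/6 − (1/3)·29.3125 = 25.0625.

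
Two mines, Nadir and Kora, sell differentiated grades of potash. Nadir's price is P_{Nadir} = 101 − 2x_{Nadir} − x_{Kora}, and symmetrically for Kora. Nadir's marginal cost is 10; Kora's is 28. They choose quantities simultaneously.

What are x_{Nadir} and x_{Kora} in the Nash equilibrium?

19.4, 13.4

Mine Nadir's profit: π = x_{Nadir}(101 − 2x_{Nadir} − x_{Kora}) − 10x_{Nadir}.
∂π/∂x_{Nadir} = 91 − 4x_{Nadir} − x_{Kora} = 0 ⇒ x_{Nadir} = 22.75 − 0.25x_{Kora}.
Similarly x_{Kora} = 18.25 − 0.25x_{Nadir}.
Plugging x_{Kora} into Nadir's best response: x_{Nadir} = 22.75 − 0.25(18.25 − 0.25x_{Nadir}) ⇒ 0.9375x_{Nadir} = 18.1875, so x_{Nadir} = 19.4.
Then x_{Kora} = 18.25 − 0.25·19.4 = 13.4.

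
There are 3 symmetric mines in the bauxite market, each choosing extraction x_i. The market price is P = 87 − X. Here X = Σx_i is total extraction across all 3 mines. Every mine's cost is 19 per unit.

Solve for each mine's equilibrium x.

A representative mine's profit is π_i = x_i(87 − X) − 19x_i, with X = x_i + Σ_{j≠i} x_j.
First-order condition: 68 − 2x_i − Σ_{j≠i} x_j = 0.
Imposing symmetry (x_j = x for all j) turns Σ_{j≠i} x_j into 2x, so 68 = 4x and x = 17.

17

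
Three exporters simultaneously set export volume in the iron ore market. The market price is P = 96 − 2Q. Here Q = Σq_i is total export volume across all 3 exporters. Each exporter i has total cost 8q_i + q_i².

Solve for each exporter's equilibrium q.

A representative exporter's profit is π_i = q_i(96 − 2Q) − 8q_i − q_i², with Q = q_i + Σ_{j≠i} q_j.
First-order condition: 88 − 6q_i − 2Σ_{j≠i} q_j = 0.
With identical exporters, set every q_j = q: then 88 − 6q − 4q = 0, i.e. q = 88/10 = 8.8.

8.8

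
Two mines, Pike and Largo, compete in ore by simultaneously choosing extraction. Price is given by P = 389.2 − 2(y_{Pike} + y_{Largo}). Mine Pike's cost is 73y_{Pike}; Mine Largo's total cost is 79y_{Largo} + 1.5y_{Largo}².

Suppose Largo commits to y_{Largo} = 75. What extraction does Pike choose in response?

41.55

Mine Pike's profit: π = y_{Pike}(389.2 − 2(y_{Pike} + y_{Largo})) − 73y_{Pike}.
∂π/∂y_{Pike} = 316.2 − 4y_{Pike} − 2y_{Largo} = 0, so y_{Pike} = 79.05 − 0.5y_{Largo}.
At y_{Largo} = 75: y_{Pike} = 79.05 − 0.5·75 = 41.55.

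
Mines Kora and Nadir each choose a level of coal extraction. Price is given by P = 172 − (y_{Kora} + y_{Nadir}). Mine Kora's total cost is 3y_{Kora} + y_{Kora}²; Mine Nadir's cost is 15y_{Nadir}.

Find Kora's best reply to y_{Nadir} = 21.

Mine Kora's profit: π = y_{Kora}(172 − (y_{Kora} + y_{Nadir})) − 3y_{Kora} − y_{Kora}².
∂π/∂y_{Kora} = 169 − 4y_{Kora} − y_{Nadir} = 0, so y_{Kora} = 42.25 − 0.25y_{Nadir}.
At y_{Nadir} = 21: y_{Kora} = 42.25 − 0.25·21 = 37.

37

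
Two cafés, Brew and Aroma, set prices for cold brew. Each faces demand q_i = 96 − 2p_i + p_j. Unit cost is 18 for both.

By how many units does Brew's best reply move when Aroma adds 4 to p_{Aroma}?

1

Brew's profit: π = (p_{Brew} − 18)(96 − 2p_{Brew} + p_{Aroma}).
∂π/∂p_{Brew} = 132 − 4p_{Brew} + p_{Aroma} = 0 ⇒ p_{Brew} = 33 + 0.25p_{Aroma}.
The reaction-function slope is 0.25, so a 4-unit rise in p_{Aroma} moves p_{Brew} by 0.25 × 4 = 1. Brew's best response rises — the actions are strategic complements.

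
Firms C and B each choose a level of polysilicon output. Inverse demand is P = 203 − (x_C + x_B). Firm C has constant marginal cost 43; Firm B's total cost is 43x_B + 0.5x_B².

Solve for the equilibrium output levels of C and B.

64, 32

Firm C's profit: π = x_C(203 − (x_C + x_B)) − 43x_C.
∂π/∂x_C = 160 − 2x_C − x_B = 0, so x_C = 80 − 0.5x_B.
For B: ∂π/∂x_B = 160 − 3x_B − x_C = 0 ⇒ x_B = 160/3 − (1/3)x_C.
Solving the two reaction functions simultaneously: (1 − (−0.5)(−1/3))x_C = 80 − 0.5·(160/3), so (5/6)x_C = 160/3 and x_C = 64.
Then x_B = 160/3 − (1/3)·64 = 32.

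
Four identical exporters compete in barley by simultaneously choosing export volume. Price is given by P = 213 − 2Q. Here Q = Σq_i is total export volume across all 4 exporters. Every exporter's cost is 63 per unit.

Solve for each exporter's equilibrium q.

A representative exporter's profit is π_i = q_i(213 − 2Q) − 63q_i, with Q = q_i + Σ_{j≠i} q_j.
First-order condition: 150 − 4q_i − 2Σ_{j≠i} q_j = 0.
Imposing symmetry (q_j = q for all j) turns Σ_{j≠i} q_j into 3q, so 150 = 10q and q = 15.

15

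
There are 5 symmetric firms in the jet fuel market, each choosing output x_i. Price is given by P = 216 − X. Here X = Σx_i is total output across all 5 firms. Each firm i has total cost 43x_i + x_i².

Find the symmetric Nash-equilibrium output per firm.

21.625

A representative firm's profit is π_i = x_i(216 − X) − 43x_i − x_i², with X = x_i + Σ_{j≠i} x_j.
First-order condition: 173 − 4x_i − Σ_{j≠i} x_j = 0.
Imposing symmetry (x_j = x for all j) turns Σ_{j≠i} x_j into 4x, so 173 = 8x and x = 21.625.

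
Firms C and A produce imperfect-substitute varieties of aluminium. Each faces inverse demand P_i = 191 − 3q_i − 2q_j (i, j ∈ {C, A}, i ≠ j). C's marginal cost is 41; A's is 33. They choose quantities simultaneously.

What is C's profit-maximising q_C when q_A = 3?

Firm C's profit: π = q_C(191 − 3q_C − 2q_A) − 41q_C.
∂π/∂q_C = 150 − 6q_C − 2q_A = 0 ⇒ q_C = 25 − (1/3)q_A.
At q_A = 3: q_C = 25 − (1/3)·3 = 24.

24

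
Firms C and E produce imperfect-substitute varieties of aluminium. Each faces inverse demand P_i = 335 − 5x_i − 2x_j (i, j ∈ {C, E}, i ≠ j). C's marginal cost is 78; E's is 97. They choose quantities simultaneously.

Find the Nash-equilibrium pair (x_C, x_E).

21.8125, 19.4375

Firm C's profit: π = x_C(335 − 5x_C − 2x_E) − 78x_C.
∂π/∂x_C = 257 − 10x_C − 2x_E = 0 ⇒ x_C = 25.7 − 0.2x_E.
Similarly x_E = 23.8 − 0.2x_C.
Solving the two reaction functions simultaneously: (1 − (−0.2)(−0.2))x_C = 25.7 − 0.2·23.8, so 0.96x_C = 20.94 and x_C = 21.8125.
Then x_E = 23.8 − 0.2·21.8125 = 19.4375.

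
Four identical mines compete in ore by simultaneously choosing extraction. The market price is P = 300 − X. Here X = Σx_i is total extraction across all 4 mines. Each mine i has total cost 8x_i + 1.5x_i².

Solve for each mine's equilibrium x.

A representative mine's profit is π_i = x_i(300 − X) − 8x_i − 1.5x_i², with X = x_i + Σ_{j≠i} x_j.
First-order condition: 292 − 5x_i − Σ_{j≠i} x_j = 0.
In a symmetric equilibrium every mine chooses the same x, so Σ_{j≠i} x_j = 3x. The condition becomes 292 − 8x = 0, giving x = 292/8 = 36.5.

36.5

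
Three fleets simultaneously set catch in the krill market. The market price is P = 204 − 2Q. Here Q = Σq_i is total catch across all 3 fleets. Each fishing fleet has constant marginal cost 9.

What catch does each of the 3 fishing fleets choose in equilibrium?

A representative fishing fleet's profit is π_i = q_i(204 − 2Q) − 9q_i, with Q = q_i + Σ_{j≠i} q_j.
First-order condition: 195 − 4q_i − 2Σ_{j≠i} q_j = 0.
Imposing symmetry (q_j = q for all j) turns Σ_{j≠i} q_j into 2q, so 195 = 8q and q = 24.375.

24.375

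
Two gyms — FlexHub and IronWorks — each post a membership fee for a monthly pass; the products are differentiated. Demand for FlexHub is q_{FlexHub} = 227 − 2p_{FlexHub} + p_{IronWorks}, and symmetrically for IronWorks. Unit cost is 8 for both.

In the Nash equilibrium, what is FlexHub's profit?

10658

FlexHub's profit: π = (p_{FlexHub} − 8)(227 − 2p_{FlexHub} + p_{IronWorks}).
∂π/∂p_{FlexHub} = 243 − 4p_{FlexHub} + p_{IronWorks} = 0 ⇒ p_{FlexHub} = 60.75 + 0.25p_{IronWorks}.
The game is symmetric, so in equilibrium p_{IronWorks} = p_{FlexHub}: the reaction function gives 0.75p_{FlexHub} = 60.75, hence p_{FlexHub} = 81.
q_{FlexHub} = 227 − 2·81 + 81 = 146.
Profit = (81 − 8)·146 = 10658.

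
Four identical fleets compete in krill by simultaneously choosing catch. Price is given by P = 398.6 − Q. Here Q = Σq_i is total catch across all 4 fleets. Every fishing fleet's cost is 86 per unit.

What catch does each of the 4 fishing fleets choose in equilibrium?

A representative fishing fleet's profit is π_i = q_i(398.6 − Q) − 86q_i, with Q = q_i + Σ_{j≠i} q_j.
First-order condition: 312.6 − 2q_i − Σ_{j≠i} q_j = 0.
Imposing symmetry (q_j = q for all j) turns Σ_{j≠i} q_j into 3q, so 312.6 = 5q and q = 62.52.

62.52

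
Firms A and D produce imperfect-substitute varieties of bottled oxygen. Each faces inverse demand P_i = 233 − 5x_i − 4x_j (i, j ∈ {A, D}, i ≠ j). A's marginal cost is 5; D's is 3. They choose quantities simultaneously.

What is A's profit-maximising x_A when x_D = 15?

16.8

Firm A's profit: π = x_A(233 − 5x_A − 4x_D) − 5x_A.
∂π/∂x_A = 228 − 10x_A − 4x_D = 0 ⇒ x_A = 22.8 − 0.4x_D.
At x_D = 15: x_A = 22.8 − 0.4·15 = 16.8.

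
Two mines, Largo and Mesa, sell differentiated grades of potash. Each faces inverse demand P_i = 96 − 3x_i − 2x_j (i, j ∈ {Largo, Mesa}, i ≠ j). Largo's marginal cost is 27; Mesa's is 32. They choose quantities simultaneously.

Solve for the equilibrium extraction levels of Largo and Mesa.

8.9375, 7.6875

Mine Largo's profit: π = x_{Largo}(96 − 3x_{Largo} − 2x_{Mesa}) − 27x_{Largo}.
∂π/∂x_{Largo} = 69 − 6x_{Largo} − 2x_{Mesa} = 0 ⇒ x_{Largo} = 11.5 − (1/3)x_{Mesa}.
Similarly x_{Mesa} = 32/3 − (1/3)x_{Largo}.
Substituting the second reaction function into the first: x_{Largo} = 11.5 − (1/3)(32/3 − (1/3)x_{Largo}), which gives (8/9)x_{Largo} = 143/18 ⇒ x_{Largo} = 8.9375.
Then x_{Mesa} = 32/3 − (1/3)·8.9375 = 7.6875.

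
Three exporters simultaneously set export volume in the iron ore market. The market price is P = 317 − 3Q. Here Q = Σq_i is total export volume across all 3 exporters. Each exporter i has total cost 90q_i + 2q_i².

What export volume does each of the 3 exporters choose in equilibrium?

14.1875

A representative exporter's profit is π_i = q_i(317 − 3Q) − 90q_i − 2q_i², with Q = q_i + Σ_{j≠i} q_j.
First-order condition: 227 − 10q_i − 3Σ_{j≠i} q_j = 0.
Imposing symmetry (q_j = q for all j) turns Σ_{j≠i} q_j into 2q, so 227 = 16q and q = 14.1875.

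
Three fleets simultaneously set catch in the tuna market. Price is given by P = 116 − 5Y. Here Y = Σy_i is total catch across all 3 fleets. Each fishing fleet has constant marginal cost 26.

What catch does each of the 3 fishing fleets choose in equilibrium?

4.5

A representative fishing fleet's profit is π_i = y_i(116 − 5Y) − 26y_i, with Y = y_i + Σ_{j≠i} y_j.
First-order condition: 90 − 10y_i − 5Σ_{j≠i} y_j = 0.
In a symmetric equilibrium every fishing fleet chooses the same y, so Σ_{j≠i} y_j = 2y. The condition becomes 90 − 20y = 0, giving y = 90/20 = 4.5.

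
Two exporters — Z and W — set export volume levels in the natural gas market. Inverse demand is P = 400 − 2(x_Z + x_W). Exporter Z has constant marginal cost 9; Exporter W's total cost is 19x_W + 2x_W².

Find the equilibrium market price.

Exporter Z's profit: π = x_Z(400 − 2(x_Z + x_W)) − 9x_Z.
∂π/∂x_Z = 391 − 4x_Z − 2x_W = 0, so x_Z = 97.75 − 0.5x_W.
For W: ∂π/∂x_W = 381 − 8x_W − 2x_Z = 0 ⇒ x_W = 47.625 − 0.25x_Z.
Plugging x_W into Z's best response: x_Z = 97.75 − 0.5(47.625 − 0.25x_Z) ⇒ 0.875x_Z = 73.9375, so x_Z = 84.5.
Then x_W = 47.625 − 0.25·84.5 = 26.5.
Equilibrium price: P = 400 − 2·111 = 178.

178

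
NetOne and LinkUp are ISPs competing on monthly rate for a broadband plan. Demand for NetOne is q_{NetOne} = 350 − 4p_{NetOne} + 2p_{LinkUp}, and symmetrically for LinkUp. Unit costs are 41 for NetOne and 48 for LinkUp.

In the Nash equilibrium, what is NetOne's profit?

8317.44

NetOne's profit: π = (p_{NetOne} − 41)(350 − 4p_{NetOne} + 2p_{LinkUp}).
∂π/∂p_{NetOne} = 514 − 8p_{NetOne} + 2p_{LinkUp} = 0 ⇒ p_{NetOne} = 64.25 + 0.25p_{LinkUp}.
Similarly p_{LinkUp} = 67.75 + 0.25p_{NetOne}.
Substituting the second reaction function into the first: p_{NetOne} = 64.25 + 0.25(67.75 + 0.25p_{NetOne}), which gives 0.9375p_{NetOne} = 81.1875 ⇒ p_{NetOne} = 86.6.
Then p_{LinkUp} = 67.75 + 0.25·86.6 = 89.4.
q_{NetOne} = 350 − 4·86.6 + 2·89.4 = 182.4.
Profit = (86.6 − 41)·182.4 = 8317.44.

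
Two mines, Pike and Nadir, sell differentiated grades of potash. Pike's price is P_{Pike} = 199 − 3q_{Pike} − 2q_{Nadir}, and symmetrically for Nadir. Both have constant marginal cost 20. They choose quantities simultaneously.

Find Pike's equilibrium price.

87.125

Mine Pike's profit: π = q_{Pike}(199 − 3q_{Pike} − 2q_{Nadir}) − 20q_{Pike}.
∂π/∂q_{Pike} = 179 − 6q_{Pike} − 2q_{Nadir} = 0 ⇒ q_{Pike} = 179/6 − (1/3)q_{Nadir}.
The game is symmetric, so in equilibrium q_{Nadir} = q_{Pike}: the reaction function gives (4/3)q_{Pike} = 179/6, hence q_{Pike} = 22.375.
P_{Pike} = 199 − 3·22.375 − 2·22.375 = 87.125.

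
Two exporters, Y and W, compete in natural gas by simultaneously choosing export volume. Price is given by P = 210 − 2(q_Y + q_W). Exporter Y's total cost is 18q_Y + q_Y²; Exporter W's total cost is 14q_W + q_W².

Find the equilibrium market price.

113

Exporter Y's profit: π = q_Y(210 − 2(q_Y + q_W)) − 18q_Y − q_Y².
∂π/∂q_Y = 192 − 6q_Y − 2q_W = 0, so q_Y = 32 − (1/3)q_W.
By the same steps for W: q_W = 98/3 − (1/3)q_Y.
Substituting the second reaction function into the first: q_Y = 32 − (1/3)(98/3 − (1/3)q_Y), which gives (8/9)q_Y = 190/9 ⇒ q_Y = 23.75.
Then q_W = 98/3 − (1/3)·23.75 = 24.75.
Equilibrium price: P = 210 − 2·48.5 = 113.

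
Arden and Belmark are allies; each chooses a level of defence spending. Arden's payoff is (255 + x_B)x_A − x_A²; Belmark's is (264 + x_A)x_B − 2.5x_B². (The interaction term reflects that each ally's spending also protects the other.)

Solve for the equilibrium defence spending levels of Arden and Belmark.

Expanding Arden's payoff: 255x_A + x_Bx_A − x_A².
∂π/∂x_A = 255 + x_B − 2x_A = 0, so x_A = 127.5 + 0.5x_B.
Likewise for Belmark: x_B = 52.8 + 0.2x_A.
Substituting the second reaction function into the first: x_A = 127.5 + 0.5(52.8 + 0.2x_A), which gives 0.9x_A = 153.9 ⇒ x_A = 171.
Then x_B = 52.8 + 0.2·171 = 87.

171, 87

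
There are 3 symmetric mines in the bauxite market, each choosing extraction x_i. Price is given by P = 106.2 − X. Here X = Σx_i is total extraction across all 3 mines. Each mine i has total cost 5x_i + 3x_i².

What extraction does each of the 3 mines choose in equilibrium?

10.12

A representative mine's profit is π_i = x_i(106.2 − X) − 5x_i − 3x_i², with X = x_i + Σ_{j≠i} x_j.
First-order condition: 101.2 − 8x_i − Σ_{j≠i} x_j = 0.
Imposing symmetry (x_j = x for all j) turns Σ_{j≠i} x_j into 2x, so 101.2 = 10x and x = 10.12.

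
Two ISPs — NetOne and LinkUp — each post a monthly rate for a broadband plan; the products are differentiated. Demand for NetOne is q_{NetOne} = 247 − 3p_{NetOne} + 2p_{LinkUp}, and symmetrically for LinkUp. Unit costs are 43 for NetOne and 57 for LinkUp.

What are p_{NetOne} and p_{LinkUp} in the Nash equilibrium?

96.625, 101.875

NetOne's profit: π = (p_{NetOne} − 43)(247 − 3p_{NetOne} + 2p_{LinkUp}).
∂π/∂p_{NetOne} = 376 − 6p_{NetOne} + 2p_{LinkUp} = 0 ⇒ p_{NetOne} = 188/3 + (1/3)p_{LinkUp}.
Similarly p_{LinkUp} = 209/3 + (1/3)p_{NetOne}.
Substituting the second reaction function into the first: p_{NetOne} = 188/3 + (1/3)(209/3 + (1/3)p_{NetOne}), which gives (8/9)p_{NetOne} = 773/9 ⇒ p_{NetOne} = 96.625.
Then p_{LinkUp} = 209/3 + (1/3)·96.625 = 101.875.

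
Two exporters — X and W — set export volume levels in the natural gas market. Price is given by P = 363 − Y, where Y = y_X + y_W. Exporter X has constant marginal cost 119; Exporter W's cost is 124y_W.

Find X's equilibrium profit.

Exporter X's profit: π = y_X(363 − (y_X + y_W)) − 119y_X.
∂π/∂y_X = 244 − 2y_X − y_W = 0, so y_X = 122 − 0.5y_W.
By the same steps for W: y_W = 119.5 − 0.5y_X.
Solving the two reaction functions simultaneously: (1 − (−0.5)(−0.5))y_X = 122 − 0.5·119.5, so 0.75y_X = 62.25 and y_X = 83.
Then y_W = 119.5 − 0.5·83 = 78.
Price P = 363 − 161 = 202.
X's profit: (202 − 119)·83 = 6889.

6889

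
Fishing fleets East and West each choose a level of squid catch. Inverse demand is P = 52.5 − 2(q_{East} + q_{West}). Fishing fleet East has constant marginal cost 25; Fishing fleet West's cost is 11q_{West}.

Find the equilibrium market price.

Fishing fleet East's profit: π = q_{East}(52.5 − 2(q_{East} + q_{West})) − 25q_{East}.
∂π/∂q_{East} = 27.5 − 4q_{East} − 2q_{West} = 0, so q_{East} = 6.875 − 0.5q_{West}.
By the same steps for West: q_{West} = 10.375 − 0.5q_{East}.
Substituting the second reaction function into the first: q_{East} = 6.875 − 0.5(10.375 − 0.5q_{East}), which gives 0.75q_{East} = 1.6875 ⇒ q_{East} = 2.25.
Then q_{West} = 10.375 − 0.5·2.25 = 9.25.
Equilibrium price: P = 52.5 − 2·11.5 = 29.5.

29.5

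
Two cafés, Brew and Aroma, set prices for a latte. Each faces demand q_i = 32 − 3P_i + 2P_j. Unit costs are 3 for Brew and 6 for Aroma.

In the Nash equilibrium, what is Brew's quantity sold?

23.4375

Brew's profit: π = (P_{Brew} − 3)(32 − 3P_{Brew} + 2P_{Aroma}).
∂π/∂P_{Brew} = 41 − 6P_{Brew} + 2P_{Aroma} = 0 ⇒ P_{Brew} = 41/6 + (1/3)P_{Aroma}.
Similarly P_{Aroma} = 25/3 + (1/3)P_{Brew}.
Plugging P_{Aroma} into Brew's best response: P_{Brew} = 41/6 + (1/3)(25/3 + (1/3)P_{Brew}) ⇒ (8/9)P_{Brew} = 173/18, so P_{Brew} = 10.8125.
Then P_{Aroma} = 25/3 + (1/3)·10.8125 = 11.9375.
q_{Brew} = 32 − 3·10.8125 + 2·11.9375 = 23.4375.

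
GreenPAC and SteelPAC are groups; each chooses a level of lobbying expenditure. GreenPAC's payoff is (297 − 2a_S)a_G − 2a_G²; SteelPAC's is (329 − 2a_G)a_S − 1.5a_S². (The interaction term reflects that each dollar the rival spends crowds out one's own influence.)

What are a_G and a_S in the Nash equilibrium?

Expanding GreenPAC's payoff: 297a_G − 2a_Sa_G − 2a_G².
∂π/∂a_G = 297 − 2a_S − 4a_G = 0, so a_G = 74.25 − 0.5a_S.
Likewise for SteelPAC: a_S = 329/3 − (2/3)a_G.
Solving the two reaction functions simultaneously: (1 − (−0.5)(−2/3))a_G = 74.25 − 0.5·(329/3), so (2/3)a_G = 233/12 and a_G = 29.125.
Then a_S = 329/3 − (2/3)·29.125 = 90.25.

29.125, 90.25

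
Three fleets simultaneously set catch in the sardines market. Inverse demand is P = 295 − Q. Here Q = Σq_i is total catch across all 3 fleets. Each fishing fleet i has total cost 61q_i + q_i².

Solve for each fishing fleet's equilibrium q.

A representative fishing fleet's profit is π_i = q_i(295 − Q) − 61q_i − q_i², with Q = q_i + Σ_{j≠i} q_j.
First-order condition: 234 − 4q_i − Σ_{j≠i} q_j = 0.
Imposing symmetry (q_j = q for all j) turns Σ_{j≠i} q_j into 2q, so 234 = 6q and q = 39.

39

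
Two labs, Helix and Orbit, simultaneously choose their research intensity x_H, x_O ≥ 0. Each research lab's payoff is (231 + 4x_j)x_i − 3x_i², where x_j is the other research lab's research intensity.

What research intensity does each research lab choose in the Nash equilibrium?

Helix's payoff is (231 + 4x_O)x_H − 3x_H².
∂π/∂x_H = 231 + 4x_O − 6x_H = 0, so x_H = 38.5 + (2/3)x_O.
Setting x_H = x_O in the reaction function: x_H = 38.5 + (2/3)x_H, so x_H = 38.5 / (1/3) = 115.5.

115.5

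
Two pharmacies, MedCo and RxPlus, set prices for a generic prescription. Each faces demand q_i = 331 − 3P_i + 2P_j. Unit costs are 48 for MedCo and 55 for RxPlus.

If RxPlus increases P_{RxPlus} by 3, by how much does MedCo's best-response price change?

MedCo's profit: π = (P_{MedCo} − 48)(331 − 3P_{MedCo} + 2P_{RxPlus}).
∂π/∂P_{MedCo} = 475 − 6P_{MedCo} + 2P_{RxPlus} = 0 ⇒ P_{MedCo} = 475/6 + (1/3)P_{RxPlus}.
The reaction-function slope is 1/3, so a 3-unit rise in P_{RxPlus} moves P_{MedCo} by 1/3 × 3 = 1. MedCo's best response rises — the actions are strategic complements.

1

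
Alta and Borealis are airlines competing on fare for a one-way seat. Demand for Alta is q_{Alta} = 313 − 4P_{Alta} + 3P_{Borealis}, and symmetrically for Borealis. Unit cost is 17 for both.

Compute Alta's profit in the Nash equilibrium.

14018.56

Alta's profit: π = (P_{Alta} − 17)(313 − 4P_{Alta} + 3P_{Borealis}).
∂π/∂P_{Alta} = 381 − 8P_{Alta} + 3P_{Borealis} = 0 ⇒ P_{Alta} = 47.625 + 0.375P_{Borealis}.
Setting P_{Alta} = P_{Borealis} in the reaction function: P_{Alta} = 47.625 + 0.375P_{Alta}, so P_{Alta} = 47.625 / 0.625 = 76.2.
q_{Alta} = 313 − 4·76.2 + 3·76.2 = 236.8.
Profit = (76.2 − 17)·236.8 = 14018.56.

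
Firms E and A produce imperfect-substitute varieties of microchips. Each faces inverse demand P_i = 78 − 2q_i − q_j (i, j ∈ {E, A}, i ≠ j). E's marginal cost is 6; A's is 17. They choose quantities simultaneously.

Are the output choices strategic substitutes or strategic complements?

Firm E's profit: π = q_E(78 − 2q_E − q_A) − 6q_E.
∂π/∂q_E = 72 − 4q_E − q_A = 0 ⇒ q_E = 18 − 0.25q_A.
The best-response slope dq_E/dq_A = −0.25 < 0: the reaction function is downward-sloping, so the choices are strategic substitutes.

strategic substitutes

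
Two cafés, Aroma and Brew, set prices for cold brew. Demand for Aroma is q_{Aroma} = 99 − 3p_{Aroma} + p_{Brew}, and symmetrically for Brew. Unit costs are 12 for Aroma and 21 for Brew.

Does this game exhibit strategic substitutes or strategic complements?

strategic complements

Aroma's profit: π = (p_{Aroma} − 12)(99 − 3p_{Aroma} + p_{Brew}).
∂π/∂p_{Aroma} = 135 − 6p_{Aroma} + p_{Brew} = 0 ⇒ p_{Aroma} = 22.5 + (1/6)p_{Brew}.
The best-response slope dp_{Aroma}/dp_{Brew} = 1/6 > 0: the reaction function is upward-sloping, so the choices are strategic complements.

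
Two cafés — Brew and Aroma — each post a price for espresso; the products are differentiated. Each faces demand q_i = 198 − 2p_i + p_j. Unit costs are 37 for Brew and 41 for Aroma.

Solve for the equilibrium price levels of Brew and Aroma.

91.2, 92.8

Brew's profit: π = (p_{Brew} − 37)(198 − 2p_{Brew} + p_{Aroma}).
∂π/∂p_{Brew} = 272 − 4p_{Brew} + p_{Aroma} = 0 ⇒ p_{Brew} = 68 + 0.25p_{Aroma}.
Similarly p_{Aroma} = 70 + 0.25p_{Brew}.
Substituting the second reaction function into the first: p_{Brew} = 68 + 0.25(70 + 0.25p_{Brew}), which gives 0.9375p_{Brew} = 85.5 ⇒ p_{Brew} = 91.2.
Then p_{Aroma} = 70 + 0.25·91.2 = 92.8.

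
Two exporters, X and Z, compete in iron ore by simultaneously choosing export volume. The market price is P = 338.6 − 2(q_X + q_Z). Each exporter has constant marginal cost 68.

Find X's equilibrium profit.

Exporter X's profit: π = q_X(338.6 − 2(q_X + q_Z)) − 68q_X.
∂π/∂q_X = 270.6 − 4q_X − 2q_Z = 0, so q_X = 67.65 − 0.5q_Z.
The game is symmetric, so in equilibrium q_Z = q_X: the reaction function gives 1.5q_X = 67.65, hence q_X = 45.1.
Price P = 338.6 − 2·90.2 = 158.2.
X's profit: (158.2 − 68)·45.1 = 4068.02.

4068.02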